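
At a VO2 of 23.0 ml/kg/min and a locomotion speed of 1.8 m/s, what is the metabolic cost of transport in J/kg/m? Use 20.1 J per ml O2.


Power per kg = VO2 * 20.1 / 60
Power per kg = 23.0 * 20.1 / 60 = 7.7050 W/kg
Cost = power_per_kg / speed
Cost = 7.7050 / 1.8
Cost = 4.2806


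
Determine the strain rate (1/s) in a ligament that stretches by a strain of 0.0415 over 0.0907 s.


strain_rate = delta_strain / delta_t
strain_rate = 0.0415 / 0.0907
strain_rate = 0.4576


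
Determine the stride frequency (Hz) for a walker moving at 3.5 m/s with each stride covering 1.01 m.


f = v / stride_length
f = 3.5 / 1.01
f = 3.4653


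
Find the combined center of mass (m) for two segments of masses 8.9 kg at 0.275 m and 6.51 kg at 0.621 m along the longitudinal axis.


COM = (m1*x1 + m2*x2) / (m1 + m2)
COM = (8.9*0.275 + 6.51*0.621) / (8.9 + 6.51)
Numerator = 6.4902
Denominator = 15.4100
COM = 0.4212


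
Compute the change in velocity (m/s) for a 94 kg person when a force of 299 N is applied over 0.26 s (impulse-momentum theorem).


J = F * dt = 299 * 0.26 = 77.7400 N*s
delta_v = J / m
delta_v = 77.7400 / 94
delta_v = 0.8270


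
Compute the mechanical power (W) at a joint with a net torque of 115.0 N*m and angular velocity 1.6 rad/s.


P = M * omega
P = 115.0 * 1.6
P = 184.0000


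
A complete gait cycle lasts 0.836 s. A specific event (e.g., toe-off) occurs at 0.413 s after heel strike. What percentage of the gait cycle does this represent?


pct = (event_time / cycle_time) * 100
pct = (0.413 / 0.836) * 100
ratio = 0.4940
pct = 49.4019


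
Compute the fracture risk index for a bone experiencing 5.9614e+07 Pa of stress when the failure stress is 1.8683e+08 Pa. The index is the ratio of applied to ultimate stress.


FRI = applied / ultimate
FRI = 5.9614e+07 / 1.8683e+08
FRI = 0.3191


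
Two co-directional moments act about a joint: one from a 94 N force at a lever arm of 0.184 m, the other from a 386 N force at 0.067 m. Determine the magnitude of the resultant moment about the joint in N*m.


M = F1 * d1 + F2 * d2
M = 94 * 0.184 + 386 * 0.067
M = 17.2960 + 25.8620
M = 43.1580


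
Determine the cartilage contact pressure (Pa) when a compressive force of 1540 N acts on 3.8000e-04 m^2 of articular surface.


P = F / A
P = 1540 / 3.8000e-04
P = 4.0526e+06


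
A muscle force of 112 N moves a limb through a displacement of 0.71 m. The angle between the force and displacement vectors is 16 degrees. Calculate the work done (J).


W = F * d * cos(theta)
theta = 16 deg = 0.2793 rad
cos(theta) = 0.9613
W = 112 * 0.71 * 0.9613
W = 76.4395


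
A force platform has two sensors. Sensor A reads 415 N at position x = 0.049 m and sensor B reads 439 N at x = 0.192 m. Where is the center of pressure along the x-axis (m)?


COP_x = (F1*x1 + F2*x2) / (F1 + F2)
COP_x = (415*0.049 + 439*0.192) / (415 + 439)
Numerator = 104.6230
Denominator = 854
COP_x = 0.1225


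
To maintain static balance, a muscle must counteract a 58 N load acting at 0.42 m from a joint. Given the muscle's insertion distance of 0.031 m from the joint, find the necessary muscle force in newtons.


F_muscle = W * d_load / d_muscle
F_muscle = 58 * 0.42 / 0.031
Numerator = 24.3600
F_muscle = 785.8065


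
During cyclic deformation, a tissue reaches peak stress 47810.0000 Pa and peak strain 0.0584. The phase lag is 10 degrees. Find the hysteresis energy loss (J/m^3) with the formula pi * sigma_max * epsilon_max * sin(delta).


E_loss = pi * sigma_max * epsilon_max * sin(delta)
delta = 10 deg = 0.1745 rad
sin(delta) = 0.1736
E_loss = pi * 47810.0000 * 0.0584 * 0.1736
E_loss = 1523.1816


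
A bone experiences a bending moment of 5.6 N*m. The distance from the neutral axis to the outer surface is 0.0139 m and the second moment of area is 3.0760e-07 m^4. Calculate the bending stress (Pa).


sigma = M * c / I
sigma = 5.6 * 0.0139 / 3.0760e-07
M * c = 0.0778
sigma = 253055.9168


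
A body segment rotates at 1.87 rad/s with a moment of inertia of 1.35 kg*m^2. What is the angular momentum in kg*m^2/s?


L = I * omega
L = 1.35 * 1.87
L = 2.5245


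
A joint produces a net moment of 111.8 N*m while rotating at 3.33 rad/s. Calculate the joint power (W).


P = M * omega
P = 111.8 * 3.33
P = 372.2940


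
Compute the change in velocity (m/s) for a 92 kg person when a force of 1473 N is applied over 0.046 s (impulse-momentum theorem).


J = F * dt = 1473 * 0.046 = 67.7580 N*s
delta_v = J / m
delta_v = 67.7580 / 92
delta_v = 0.7365


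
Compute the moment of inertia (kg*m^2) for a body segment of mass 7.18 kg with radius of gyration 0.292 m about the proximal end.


I = m * k^2
I = 7.18 * 0.292^2
k^2 = 0.0853
I = 0.6122


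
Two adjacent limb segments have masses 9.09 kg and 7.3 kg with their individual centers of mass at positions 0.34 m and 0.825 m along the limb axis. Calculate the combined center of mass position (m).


COM = (m1*x1 + m2*x2) / (m1 + m2)
COM = (9.09*0.34 + 7.3*0.825) / (9.09 + 7.3)
Numerator = 9.1131
Denominator = 16.3900
COM = 0.5560


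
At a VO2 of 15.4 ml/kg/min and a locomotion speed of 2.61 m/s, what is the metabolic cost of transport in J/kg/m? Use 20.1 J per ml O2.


Power per kg = VO2 * 20.1 / 60
Power per kg = 15.4 * 20.1 / 60 = 5.1590 W/kg
Cost = power_per_kg / speed
Cost = 5.1590 / 2.61
Cost = 1.9766


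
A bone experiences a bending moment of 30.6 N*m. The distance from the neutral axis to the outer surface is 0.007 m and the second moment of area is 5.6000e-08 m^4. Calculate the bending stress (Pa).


sigma = M * c / I
sigma = 30.6 * 0.007 / 5.6000e-08
M * c = 0.2142
sigma = 3.8250e+06


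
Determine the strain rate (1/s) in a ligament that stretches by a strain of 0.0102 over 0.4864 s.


strain_rate = delta_strain / delta_t
strain_rate = 0.0102 / 0.4864
strain_rate = 0.0210


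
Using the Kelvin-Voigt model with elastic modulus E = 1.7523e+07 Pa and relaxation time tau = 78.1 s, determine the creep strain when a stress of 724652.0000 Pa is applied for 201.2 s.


epsilon(t) = (sigma/E) * (1 - exp(-t/tau))
sigma/E = 724652.0000 / 1.7523e+07 = 0.0414
exp(-t/tau) = exp(-201.2 / 78.1) = 0.0761
epsilon = 0.0414 * (1 - 0.0761)
epsilon = 0.0382


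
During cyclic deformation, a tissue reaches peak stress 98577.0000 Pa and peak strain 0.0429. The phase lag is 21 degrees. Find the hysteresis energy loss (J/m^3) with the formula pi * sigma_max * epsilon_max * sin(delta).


E_loss = pi * sigma_max * epsilon_max * sin(delta)
delta = 21 deg = 0.3665 rad
sin(delta) = 0.3584
E_loss = pi * 98577.0000 * 0.0429 * 0.3584
E_loss = 4761.1507


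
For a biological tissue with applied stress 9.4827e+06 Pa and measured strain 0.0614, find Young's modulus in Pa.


E = stress / strain
E = 9.4827e+06 / 0.0614
E = 1.5444e+08


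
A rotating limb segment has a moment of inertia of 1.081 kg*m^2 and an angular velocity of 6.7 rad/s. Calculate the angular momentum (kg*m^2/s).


L = I * omega
L = 1.081 * 6.7
L = 7.2427


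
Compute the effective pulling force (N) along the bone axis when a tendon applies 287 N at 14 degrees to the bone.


F_eff = F_tendon * cos(theta)
theta = 14 deg = 0.2443 rad
cos(theta) = 0.9703
F_eff = 287 * 0.9703
F_eff = 278.4749


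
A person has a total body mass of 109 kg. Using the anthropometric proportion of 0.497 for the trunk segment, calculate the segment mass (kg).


m_segment = body_mass * fraction
m_segment = 109 * 0.497
m_segment = 54.1730


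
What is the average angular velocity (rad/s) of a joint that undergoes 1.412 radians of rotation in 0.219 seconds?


omega = delta_theta / delta_t
omega = 1.412 / 0.219
omega = 6.4475


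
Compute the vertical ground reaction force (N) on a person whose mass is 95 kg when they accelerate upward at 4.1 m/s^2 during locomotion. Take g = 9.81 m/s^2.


GRF = m * (g + a)
GRF = 95 * (9.81 + 4.1)
GRF = 95 * 13.9100
GRF = 1321.4500


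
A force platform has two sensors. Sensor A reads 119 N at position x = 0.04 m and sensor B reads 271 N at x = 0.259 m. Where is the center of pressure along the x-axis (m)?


COP_x = (F1*x1 + F2*x2) / (F1 + F2)
COP_x = (119*0.04 + 271*0.259) / (119 + 271)
Numerator = 74.9490
Denominator = 390
COP_x = 0.1922


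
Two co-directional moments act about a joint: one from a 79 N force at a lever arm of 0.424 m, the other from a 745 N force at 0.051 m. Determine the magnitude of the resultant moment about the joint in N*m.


M = F1 * d1 + F2 * d2
M = 79 * 0.424 + 745 * 0.051
M = 33.4960 + 37.9950
M = 71.4910


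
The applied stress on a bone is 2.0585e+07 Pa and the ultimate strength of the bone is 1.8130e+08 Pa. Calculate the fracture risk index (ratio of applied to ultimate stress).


FRI = applied / ultimate
FRI = 2.0585e+07 / 1.8130e+08
FRI = 0.1135


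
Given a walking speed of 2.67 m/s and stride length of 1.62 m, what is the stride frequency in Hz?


f = v / stride_length
f = 2.67 / 1.62
f = 1.6481


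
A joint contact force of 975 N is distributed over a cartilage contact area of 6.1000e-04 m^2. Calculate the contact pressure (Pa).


P = F / A
P = 975 / 6.1000e-04
P = 1.5984e+06


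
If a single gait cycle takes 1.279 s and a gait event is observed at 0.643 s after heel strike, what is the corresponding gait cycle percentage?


pct = (event_time / cycle_time) * 100
pct = (0.643 / 1.279) * 100
ratio = 0.5027
pct = 50.2737


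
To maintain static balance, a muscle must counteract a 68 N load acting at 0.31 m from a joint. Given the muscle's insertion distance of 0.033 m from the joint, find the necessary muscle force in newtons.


F_muscle = W * d_load / d_muscle
F_muscle = 68 * 0.31 / 0.033
Numerator = 21.0800
F_muscle = 638.7879


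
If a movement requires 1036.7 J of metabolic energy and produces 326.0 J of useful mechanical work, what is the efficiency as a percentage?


eta = (W_mech / E_meta) * 100
eta = (326.0 / 1036.7) * 100
ratio = 0.3145
eta = 31.4459


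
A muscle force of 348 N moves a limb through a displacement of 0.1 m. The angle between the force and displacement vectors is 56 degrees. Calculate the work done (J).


W = F * d * cos(theta)
theta = 56 deg = 0.9774 rad
cos(theta) = 0.5592
W = 348 * 0.1 * 0.5592
W = 19.4599


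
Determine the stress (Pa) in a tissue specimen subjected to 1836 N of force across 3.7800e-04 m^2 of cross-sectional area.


stress = F / A
stress = 1836 / 3.7800e-04
stress = 4.8571e+06


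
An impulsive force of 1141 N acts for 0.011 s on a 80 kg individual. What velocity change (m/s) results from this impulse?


J = F * dt = 1141 * 0.011 = 12.5510 N*s
delta_v = J / m
delta_v = 12.5510 / 80
delta_v = 0.1569


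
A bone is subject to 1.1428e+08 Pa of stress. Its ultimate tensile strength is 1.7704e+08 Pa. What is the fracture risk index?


FRI = applied / ultimate
FRI = 1.1428e+08 / 1.7704e+08
FRI = 0.6455


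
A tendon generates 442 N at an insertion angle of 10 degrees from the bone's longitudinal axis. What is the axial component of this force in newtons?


F_eff = F_tendon * cos(theta)
theta = 10 deg = 0.1745 rad
cos(theta) = 0.9848
F_eff = 442 * 0.9848
F_eff = 435.2850


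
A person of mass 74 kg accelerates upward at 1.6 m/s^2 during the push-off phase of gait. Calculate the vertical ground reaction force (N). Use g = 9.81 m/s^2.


GRF = m * (g + a)
GRF = 74 * (9.81 + 1.6)
GRF = 74 * 11.4100
GRF = 844.3400


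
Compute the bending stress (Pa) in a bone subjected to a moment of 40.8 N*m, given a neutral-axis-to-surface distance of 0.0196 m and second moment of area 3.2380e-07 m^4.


sigma = M * c / I
sigma = 40.8 * 0.0196 / 3.2380e-07
M * c = 0.7997
sigma = 2.4697e+06


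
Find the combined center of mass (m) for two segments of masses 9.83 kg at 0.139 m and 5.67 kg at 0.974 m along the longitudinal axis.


COM = (m1*x1 + m2*x2) / (m1 + m2)
COM = (9.83*0.139 + 5.67*0.974) / (9.83 + 5.67)
Numerator = 6.8889
Denominator = 15.5000
COM = 0.4444


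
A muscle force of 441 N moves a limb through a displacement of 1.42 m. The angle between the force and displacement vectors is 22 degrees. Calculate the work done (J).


W = F * d * cos(theta)
theta = 22 deg = 0.3840 rad
cos(theta) = 0.9272
W = 441 * 1.42 * 0.9272
W = 580.6211


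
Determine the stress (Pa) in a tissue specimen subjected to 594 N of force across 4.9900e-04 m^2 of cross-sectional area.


stress = F / A
stress = 594 / 4.9900e-04
stress = 1.1904e+06


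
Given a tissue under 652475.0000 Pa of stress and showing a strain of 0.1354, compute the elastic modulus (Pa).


E = stress / strain
E = 652475.0000 / 0.1354
E = 4.8189e+06


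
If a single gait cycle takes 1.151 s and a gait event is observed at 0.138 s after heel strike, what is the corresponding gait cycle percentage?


pct = (event_time / cycle_time) * 100
pct = (0.138 / 1.151) * 100
ratio = 0.1199
pct = 11.9896


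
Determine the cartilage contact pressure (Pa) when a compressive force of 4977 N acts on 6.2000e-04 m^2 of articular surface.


P = F / A
P = 4977 / 6.2000e-04
P = 8.0274e+06


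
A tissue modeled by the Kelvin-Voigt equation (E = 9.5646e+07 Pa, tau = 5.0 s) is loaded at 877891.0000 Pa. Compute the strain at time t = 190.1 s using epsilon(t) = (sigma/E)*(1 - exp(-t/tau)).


epsilon(t) = (sigma/E) * (1 - exp(-t/tau))
sigma/E = 877891.0000 / 9.5646e+07 = 0.0092
exp(-t/tau) = exp(-190.1 / 5.0) = 3.0770e-17
epsilon = 0.0092 * (1 - 3.0770e-17)
epsilon = 0.0092


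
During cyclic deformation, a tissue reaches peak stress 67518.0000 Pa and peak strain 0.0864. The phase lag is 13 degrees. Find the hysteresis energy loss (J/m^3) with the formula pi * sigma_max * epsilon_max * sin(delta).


E_loss = pi * sigma_max * epsilon_max * sin(delta)
delta = 13 deg = 0.2269 rad
sin(delta) = 0.2250
E_loss = pi * 67518.0000 * 0.0864 * 0.2250
E_loss = 4122.6002


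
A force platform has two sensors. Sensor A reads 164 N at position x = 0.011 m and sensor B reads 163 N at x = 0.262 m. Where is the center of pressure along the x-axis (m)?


COP_x = (F1*x1 + F2*x2) / (F1 + F2)
COP_x = (164*0.011 + 163*0.262) / (164 + 163)
Numerator = 44.5100
Denominator = 327
COP_x = 0.1361


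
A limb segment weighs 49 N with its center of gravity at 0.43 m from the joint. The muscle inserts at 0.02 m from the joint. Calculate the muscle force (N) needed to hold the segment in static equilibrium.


F_muscle = W * d_load / d_muscle
F_muscle = 49 * 0.43 / 0.02
Numerator = 21.0700
F_muscle = 1053.5000


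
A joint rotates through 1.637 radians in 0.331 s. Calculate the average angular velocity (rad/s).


omega = delta_theta / delta_t
omega = 1.637 / 0.331
omega = 4.9456


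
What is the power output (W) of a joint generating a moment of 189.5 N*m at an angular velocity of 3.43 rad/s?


P = M * omega
P = 189.5 * 3.43
P = 649.9850


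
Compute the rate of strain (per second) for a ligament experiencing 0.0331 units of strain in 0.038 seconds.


strain_rate = delta_strain / delta_t
strain_rate = 0.0331 / 0.038
strain_rate = 0.8711


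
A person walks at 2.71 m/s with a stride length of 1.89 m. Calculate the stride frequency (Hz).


f = v / stride_length
f = 2.71 / 1.89
f = 1.4339


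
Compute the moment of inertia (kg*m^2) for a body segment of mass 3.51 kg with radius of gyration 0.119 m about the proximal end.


I = m * k^2
I = 3.51 * 0.119^2
k^2 = 0.0142
I = 0.0497


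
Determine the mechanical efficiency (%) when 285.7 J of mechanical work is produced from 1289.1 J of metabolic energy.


eta = (W_mech / E_meta) * 100
eta = (285.7 / 1289.1) * 100
ratio = 0.2216
eta = 22.1627


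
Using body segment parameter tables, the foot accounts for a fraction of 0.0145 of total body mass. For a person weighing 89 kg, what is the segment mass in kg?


m_segment = body_mass * fraction
m_segment = 89 * 0.0145
m_segment = 1.2905


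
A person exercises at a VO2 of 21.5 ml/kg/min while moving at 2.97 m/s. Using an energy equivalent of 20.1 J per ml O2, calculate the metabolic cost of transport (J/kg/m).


Power per kg = VO2 * 20.1 / 60
Power per kg = 21.5 * 20.1 / 60 = 7.2025 W/kg
Cost = power_per_kg / speed
Cost = 7.2025 / 2.97
Cost = 2.4251


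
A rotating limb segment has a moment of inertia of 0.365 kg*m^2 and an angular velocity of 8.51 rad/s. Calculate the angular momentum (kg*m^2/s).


L = I * omega
L = 0.365 * 8.51
L = 3.1061


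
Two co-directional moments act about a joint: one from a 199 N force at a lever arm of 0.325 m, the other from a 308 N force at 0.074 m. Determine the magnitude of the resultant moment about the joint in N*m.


M = F1 * d1 + F2 * d2
M = 199 * 0.325 + 308 * 0.074
M = 64.6750 + 22.7920
M = 87.4670


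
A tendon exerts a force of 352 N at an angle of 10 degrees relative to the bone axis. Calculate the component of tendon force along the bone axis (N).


F_eff = F_tendon * cos(theta)
theta = 10 deg = 0.1745 rad
cos(theta) = 0.9848
F_eff = 352 * 0.9848
F_eff = 346.6523


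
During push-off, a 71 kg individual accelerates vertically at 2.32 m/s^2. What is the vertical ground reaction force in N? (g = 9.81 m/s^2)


GRF = m * (g + a)
GRF = 71 * (9.81 + 2.32)
GRF = 71 * 12.1300
GRF = 861.2300


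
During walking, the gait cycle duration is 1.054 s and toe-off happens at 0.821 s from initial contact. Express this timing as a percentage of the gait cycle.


pct = (event_time / cycle_time) * 100
pct = (0.821 / 1.054) * 100
ratio = 0.7789
pct = 77.8937


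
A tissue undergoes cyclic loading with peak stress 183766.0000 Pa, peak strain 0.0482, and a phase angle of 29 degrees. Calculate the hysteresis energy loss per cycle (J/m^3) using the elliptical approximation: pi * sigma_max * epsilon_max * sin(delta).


E_loss = pi * sigma_max * epsilon_max * sin(delta)
delta = 29 deg = 0.5061 rad
sin(delta) = 0.4848
E_loss = pi * 183766.0000 * 0.0482 * 0.4848
E_loss = 13490.6633


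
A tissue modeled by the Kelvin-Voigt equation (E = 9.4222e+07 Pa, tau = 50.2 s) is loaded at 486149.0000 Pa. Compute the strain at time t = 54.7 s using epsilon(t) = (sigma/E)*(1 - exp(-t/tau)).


epsilon(t) = (sigma/E) * (1 - exp(-t/tau))
sigma/E = 486149.0000 / 9.4222e+07 = 0.0052
exp(-t/tau) = exp(-54.7 / 50.2) = 0.3363
epsilon = 0.0052 * (1 - 0.3363)
epsilon = 0.0034


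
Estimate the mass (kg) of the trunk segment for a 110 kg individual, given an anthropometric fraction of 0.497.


m_segment = body_mass * fraction
m_segment = 110 * 0.497
m_segment = 54.6700


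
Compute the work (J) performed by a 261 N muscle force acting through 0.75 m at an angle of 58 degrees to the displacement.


W = F * d * cos(theta)
theta = 58 deg = 1.0123 rad
cos(theta) = 0.5299
W = 261 * 0.75 * 0.5299
W = 103.7317


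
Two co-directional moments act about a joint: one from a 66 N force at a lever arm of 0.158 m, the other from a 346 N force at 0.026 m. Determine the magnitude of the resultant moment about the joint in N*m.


M = F1 * d1 + F2 * d2
M = 66 * 0.158 + 346 * 0.026
M = 10.4280 + 8.9960
M = 19.4240


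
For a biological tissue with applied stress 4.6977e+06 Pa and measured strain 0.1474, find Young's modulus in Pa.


E = stress / strain
E = 4.6977e+06 / 0.1474
E = 3.1870e+07


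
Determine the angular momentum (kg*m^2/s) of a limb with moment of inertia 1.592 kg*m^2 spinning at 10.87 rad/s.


L = I * omega
L = 1.592 * 10.87
L = 17.3050


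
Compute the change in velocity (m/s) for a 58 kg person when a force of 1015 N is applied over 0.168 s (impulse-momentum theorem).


J = F * dt = 1015 * 0.168 = 170.5200 N*s
delta_v = J / m
delta_v = 170.5200 / 58
delta_v = 2.9400


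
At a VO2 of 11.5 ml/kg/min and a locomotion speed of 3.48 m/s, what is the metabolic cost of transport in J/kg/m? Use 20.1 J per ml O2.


Power per kg = VO2 * 20.1 / 60
Power per kg = 11.5 * 20.1 / 60 = 3.8525 W/kg
Cost = power_per_kg / speed
Cost = 3.8525 / 3.48
Cost = 1.1070


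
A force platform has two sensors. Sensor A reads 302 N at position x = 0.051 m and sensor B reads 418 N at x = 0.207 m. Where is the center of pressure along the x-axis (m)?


COP_x = (F1*x1 + F2*x2) / (F1 + F2)
COP_x = (302*0.051 + 418*0.207) / (302 + 418)
Numerator = 101.9280
Denominator = 720
COP_x = 0.1416


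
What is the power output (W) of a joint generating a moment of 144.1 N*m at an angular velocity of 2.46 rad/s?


P = M * omega
P = 144.1 * 2.46
P = 354.4860


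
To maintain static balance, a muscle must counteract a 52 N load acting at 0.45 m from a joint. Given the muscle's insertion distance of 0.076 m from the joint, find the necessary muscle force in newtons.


F_muscle = W * d_load / d_muscle
F_muscle = 52 * 0.45 / 0.076
Numerator = 23.4000
F_muscle = 307.8947


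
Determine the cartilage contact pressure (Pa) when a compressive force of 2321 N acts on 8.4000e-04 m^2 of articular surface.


P = F / A
P = 2321 / 8.4000e-04
P = 2.7631e+06


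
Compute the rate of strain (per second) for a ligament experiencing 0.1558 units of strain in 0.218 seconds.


strain_rate = delta_strain / delta_t
strain_rate = 0.1558 / 0.218
strain_rate = 0.7147


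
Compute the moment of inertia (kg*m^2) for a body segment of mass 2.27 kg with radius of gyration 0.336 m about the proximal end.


I = m * k^2
I = 2.27 * 0.336^2
k^2 = 0.1129
I = 0.2563


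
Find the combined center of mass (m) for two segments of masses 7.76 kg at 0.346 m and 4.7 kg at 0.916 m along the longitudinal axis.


COM = (m1*x1 + m2*x2) / (m1 + m2)
COM = (7.76*0.346 + 4.7*0.916) / (7.76 + 4.7)
Numerator = 6.9902
Denominator = 12.4600
COM = 0.5610


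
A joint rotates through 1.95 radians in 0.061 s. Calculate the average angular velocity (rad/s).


omega = delta_theta / delta_t
omega = 1.95 / 0.061
omega = 31.9672


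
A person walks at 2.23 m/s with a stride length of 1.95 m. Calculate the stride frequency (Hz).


f = v / stride_length
f = 2.23 / 1.95
f = 1.1436


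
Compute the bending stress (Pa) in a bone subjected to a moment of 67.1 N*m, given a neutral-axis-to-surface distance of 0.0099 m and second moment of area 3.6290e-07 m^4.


sigma = M * c / I
sigma = 67.1 * 0.0099 / 3.6290e-07
M * c = 0.6643
sigma = 1.8305e+06


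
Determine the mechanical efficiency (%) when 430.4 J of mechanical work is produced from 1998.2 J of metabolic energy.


eta = (W_mech / E_meta) * 100
eta = (430.4 / 1998.2) * 100
ratio = 0.2154
eta = 21.5394


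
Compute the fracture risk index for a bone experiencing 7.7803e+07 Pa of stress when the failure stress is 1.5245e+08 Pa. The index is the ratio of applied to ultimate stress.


FRI = applied / ultimate
FRI = 7.7803e+07 / 1.5245e+08
FRI = 0.5104


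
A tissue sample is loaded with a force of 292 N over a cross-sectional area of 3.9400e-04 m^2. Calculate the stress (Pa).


stress = F / A
stress = 292 / 3.9400e-04
stress = 741116.7513


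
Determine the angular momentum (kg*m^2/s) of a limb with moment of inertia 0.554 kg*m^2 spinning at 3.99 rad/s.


L = I * omega
L = 0.554 * 3.99
L = 2.2105


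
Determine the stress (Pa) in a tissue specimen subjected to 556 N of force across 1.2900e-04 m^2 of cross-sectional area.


stress = F / A
stress = 556 / 1.2900e-04
stress = 4.3101e+06


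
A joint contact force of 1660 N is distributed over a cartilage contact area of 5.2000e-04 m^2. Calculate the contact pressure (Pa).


P = F / A
P = 1660 / 5.2000e-04
P = 3.1923e+06


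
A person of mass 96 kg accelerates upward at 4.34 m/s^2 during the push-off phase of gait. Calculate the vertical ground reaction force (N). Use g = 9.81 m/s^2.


GRF = m * (g + a)
GRF = 96 * (9.81 + 4.34)
GRF = 96 * 14.1500
GRF = 1358.4000


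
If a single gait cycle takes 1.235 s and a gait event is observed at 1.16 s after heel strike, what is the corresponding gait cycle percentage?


pct = (event_time / cycle_time) * 100
pct = (1.16 / 1.235) * 100
ratio = 0.9393
pct = 93.9271


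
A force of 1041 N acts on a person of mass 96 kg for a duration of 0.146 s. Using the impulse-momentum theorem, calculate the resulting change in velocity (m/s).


J = F * dt = 1041 * 0.146 = 151.9860 N*s
delta_v = J / m
delta_v = 151.9860 / 96
delta_v = 1.5832


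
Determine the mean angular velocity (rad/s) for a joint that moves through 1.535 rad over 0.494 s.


omega = delta_theta / delta_t
omega = 1.535 / 0.494
omega = 3.1073


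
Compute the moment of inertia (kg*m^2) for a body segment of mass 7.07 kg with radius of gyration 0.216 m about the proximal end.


I = m * k^2
I = 7.07 * 0.216^2
k^2 = 0.0467
I = 0.3299


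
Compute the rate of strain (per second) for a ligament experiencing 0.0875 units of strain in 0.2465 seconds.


strain_rate = delta_strain / delta_t
strain_rate = 0.0875 / 0.2465
strain_rate = 0.3550


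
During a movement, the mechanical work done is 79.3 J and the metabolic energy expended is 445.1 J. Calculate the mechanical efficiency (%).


eta = (W_mech / E_meta) * 100
eta = (79.3 / 445.1) * 100
ratio = 0.1782
eta = 17.8162


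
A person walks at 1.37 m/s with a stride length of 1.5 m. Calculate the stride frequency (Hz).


f = v / stride_length
f = 1.37 / 1.5
f = 0.9133


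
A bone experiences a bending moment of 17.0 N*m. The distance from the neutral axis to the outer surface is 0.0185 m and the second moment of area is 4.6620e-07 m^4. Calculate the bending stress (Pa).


sigma = M * c / I
sigma = 17.0 * 0.0185 / 4.6620e-07
M * c = 0.3145
sigma = 674603.1746


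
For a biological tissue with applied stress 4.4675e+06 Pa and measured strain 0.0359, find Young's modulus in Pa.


E = stress / strain
E = 4.4675e+06 / 0.0359
E = 1.2444e+08


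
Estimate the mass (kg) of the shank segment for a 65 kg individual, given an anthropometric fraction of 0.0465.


m_segment = body_mass * fraction
m_segment = 65 * 0.0465
m_segment = 3.0225


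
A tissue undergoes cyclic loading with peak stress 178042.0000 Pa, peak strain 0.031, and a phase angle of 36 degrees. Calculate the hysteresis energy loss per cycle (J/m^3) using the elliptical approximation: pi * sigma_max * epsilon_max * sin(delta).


E_loss = pi * sigma_max * epsilon_max * sin(delta)
delta = 36 deg = 0.6283 rad
sin(delta) = 0.5878
E_loss = pi * 178042.0000 * 0.031 * 0.5878
E_loss = 10191.8428


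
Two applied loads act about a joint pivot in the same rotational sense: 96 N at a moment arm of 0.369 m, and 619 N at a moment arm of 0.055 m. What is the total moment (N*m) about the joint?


M = F1 * d1 + F2 * d2
M = 96 * 0.369 + 619 * 0.055
M = 35.4240 + 34.0450
M = 69.4690


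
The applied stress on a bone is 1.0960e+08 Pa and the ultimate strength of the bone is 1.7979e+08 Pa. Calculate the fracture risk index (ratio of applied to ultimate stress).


FRI = applied / ultimate
FRI = 1.0960e+08 / 1.7979e+08
FRI = 0.6096


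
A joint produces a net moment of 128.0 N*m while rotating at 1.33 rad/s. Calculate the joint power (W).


P = M * omega
P = 128.0 * 1.33
P = 170.2400


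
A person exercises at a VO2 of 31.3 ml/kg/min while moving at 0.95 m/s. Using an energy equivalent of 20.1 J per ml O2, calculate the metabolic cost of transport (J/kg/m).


Power per kg = VO2 * 20.1 / 60
Power per kg = 31.3 * 20.1 / 60 = 10.4855 W/kg
Cost = power_per_kg / speed
Cost = 10.4855 / 0.95
Cost = 11.0374


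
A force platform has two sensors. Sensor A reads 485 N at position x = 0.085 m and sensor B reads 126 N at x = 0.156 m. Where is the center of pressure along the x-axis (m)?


COP_x = (F1*x1 + F2*x2) / (F1 + F2)
COP_x = (485*0.085 + 126*0.156) / (485 + 126)
Numerator = 60.8810
Denominator = 611
COP_x = 0.0996


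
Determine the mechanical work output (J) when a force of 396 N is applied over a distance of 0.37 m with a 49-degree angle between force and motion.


W = F * d * cos(theta)
theta = 49 deg = 0.8552 rad
cos(theta) = 0.6561
W = 396 * 0.37 * 0.6561
W = 96.1258


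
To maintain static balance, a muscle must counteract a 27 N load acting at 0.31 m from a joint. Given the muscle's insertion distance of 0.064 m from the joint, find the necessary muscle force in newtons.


F_muscle = W * d_load / d_muscle
F_muscle = 27 * 0.31 / 0.064
Numerator = 8.3700
F_muscle = 130.7812


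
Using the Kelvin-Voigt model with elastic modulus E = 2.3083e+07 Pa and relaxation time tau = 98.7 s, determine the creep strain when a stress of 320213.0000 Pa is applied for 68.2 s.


epsilon(t) = (sigma/E) * (1 - exp(-t/tau))
sigma/E = 320213.0000 / 2.3083e+07 = 0.0139
exp(-t/tau) = exp(-68.2 / 98.7) = 0.5011
epsilon = 0.0139 * (1 - 0.5011)
epsilon = 0.0069


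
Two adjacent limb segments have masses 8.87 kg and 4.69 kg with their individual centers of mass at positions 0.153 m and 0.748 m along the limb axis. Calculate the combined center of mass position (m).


COM = (m1*x1 + m2*x2) / (m1 + m2)
COM = (8.87*0.153 + 4.69*0.748) / (8.87 + 4.69)
Numerator = 4.8652
Denominator = 13.5600
COM = 0.3588


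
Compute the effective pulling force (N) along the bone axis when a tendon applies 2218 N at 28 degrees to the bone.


F_eff = F_tendon * cos(theta)
theta = 28 deg = 0.4887 rad
cos(theta) = 0.8829
F_eff = 2218 * 0.8829
F_eff = 1958.3778


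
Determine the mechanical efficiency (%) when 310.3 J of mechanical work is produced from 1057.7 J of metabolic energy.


eta = (W_mech / E_meta) * 100
eta = (310.3 / 1057.7) * 100
ratio = 0.2934
eta = 29.3372


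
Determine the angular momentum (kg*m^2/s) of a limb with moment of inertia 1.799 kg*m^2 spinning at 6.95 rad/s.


L = I * omega
L = 1.799 * 6.95
L = 12.5030


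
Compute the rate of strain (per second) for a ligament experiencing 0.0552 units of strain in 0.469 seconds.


strain_rate = delta_strain / delta_t
strain_rate = 0.0552 / 0.469
strain_rate = 0.1177


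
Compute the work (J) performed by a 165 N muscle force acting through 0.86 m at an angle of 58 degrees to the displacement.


W = F * d * cos(theta)
theta = 58 deg = 1.0123 rad
cos(theta) = 0.5299
W = 165 * 0.86 * 0.5299
W = 75.1955


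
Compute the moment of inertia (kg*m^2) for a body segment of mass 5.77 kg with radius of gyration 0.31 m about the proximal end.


I = m * k^2
I = 5.77 * 0.31^2
k^2 = 0.0961
I = 0.5545


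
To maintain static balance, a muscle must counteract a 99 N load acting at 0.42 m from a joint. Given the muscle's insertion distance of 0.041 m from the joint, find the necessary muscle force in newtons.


F_muscle = W * d_load / d_muscle
F_muscle = 99 * 0.42 / 0.041
Numerator = 41.5800
F_muscle = 1014.1463


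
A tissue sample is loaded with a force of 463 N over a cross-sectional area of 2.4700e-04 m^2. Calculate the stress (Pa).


stress = F / A
stress = 463 / 2.4700e-04
stress = 1.8745e+06


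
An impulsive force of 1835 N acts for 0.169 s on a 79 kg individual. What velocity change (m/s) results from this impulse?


J = F * dt = 1835 * 0.169 = 310.1150 N*s
delta_v = J / m
delta_v = 310.1150 / 79
delta_v = 3.9255


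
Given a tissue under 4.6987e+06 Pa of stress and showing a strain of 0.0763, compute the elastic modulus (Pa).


E = stress / strain
E = 4.6987e+06 / 0.0763
E = 6.1582e+07


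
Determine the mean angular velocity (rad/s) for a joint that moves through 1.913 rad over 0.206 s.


omega = delta_theta / delta_t
omega = 1.913 / 0.206
omega = 9.2864


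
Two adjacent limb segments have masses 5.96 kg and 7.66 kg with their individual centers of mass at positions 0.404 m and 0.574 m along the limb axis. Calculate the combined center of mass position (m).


COM = (m1*x1 + m2*x2) / (m1 + m2)
COM = (5.96*0.404 + 7.66*0.574) / (5.96 + 7.66)
Numerator = 6.8047
Denominator = 13.6200
COM = 0.4996


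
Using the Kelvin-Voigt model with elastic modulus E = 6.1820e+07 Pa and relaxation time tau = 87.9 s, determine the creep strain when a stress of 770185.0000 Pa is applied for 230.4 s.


epsilon(t) = (sigma/E) * (1 - exp(-t/tau))
sigma/E = 770185.0000 / 6.1820e+07 = 0.0125
exp(-t/tau) = exp(-230.4 / 87.9) = 0.0727
epsilon = 0.0125 * (1 - 0.0727)
epsilon = 0.0116


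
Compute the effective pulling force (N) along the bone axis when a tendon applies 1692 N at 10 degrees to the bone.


F_eff = F_tendon * cos(theta)
theta = 10 deg = 0.1745 rad
cos(theta) = 0.9848
F_eff = 1692 * 0.9848
F_eff = 1666.2947


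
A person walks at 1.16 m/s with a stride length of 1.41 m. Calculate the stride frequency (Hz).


f = v / stride_length
f = 1.16 / 1.41
f = 0.8227


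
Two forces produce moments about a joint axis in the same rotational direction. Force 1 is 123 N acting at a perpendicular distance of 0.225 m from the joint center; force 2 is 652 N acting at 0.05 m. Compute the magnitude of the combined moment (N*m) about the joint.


M = F1 * d1 + F2 * d2
M = 123 * 0.225 + 652 * 0.05
M = 27.6750 + 32.6000
M = 60.2750


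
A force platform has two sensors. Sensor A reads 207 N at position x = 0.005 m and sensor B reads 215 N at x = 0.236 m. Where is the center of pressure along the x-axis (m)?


COP_x = (F1*x1 + F2*x2) / (F1 + F2)
COP_x = (207*0.005 + 215*0.236) / (207 + 215)
Numerator = 51.7750
Denominator = 422
COP_x = 0.1227


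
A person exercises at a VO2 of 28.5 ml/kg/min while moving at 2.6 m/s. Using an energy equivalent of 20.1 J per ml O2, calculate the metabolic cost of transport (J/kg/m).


Power per kg = VO2 * 20.1 / 60
Power per kg = 28.5 * 20.1 / 60 = 9.5475 W/kg
Cost = power_per_kg / speed
Cost = 9.5475 / 2.6
Cost = 3.6721


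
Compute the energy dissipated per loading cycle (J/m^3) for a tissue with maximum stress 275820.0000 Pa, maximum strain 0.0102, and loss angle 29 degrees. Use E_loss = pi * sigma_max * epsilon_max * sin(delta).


E_loss = pi * sigma_max * epsilon_max * sin(delta)
delta = 29 deg = 0.5061 rad
sin(delta) = 0.4848
E_loss = pi * 275820.0000 * 0.0102 * 0.4848
E_loss = 4284.9625


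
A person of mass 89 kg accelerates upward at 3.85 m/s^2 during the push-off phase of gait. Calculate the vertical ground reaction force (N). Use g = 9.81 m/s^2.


GRF = m * (g + a)
GRF = 89 * (9.81 + 3.85)
GRF = 89 * 13.6600
GRF = 1215.7400


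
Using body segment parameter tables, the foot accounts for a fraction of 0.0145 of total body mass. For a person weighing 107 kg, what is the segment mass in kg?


m_segment = body_mass * fraction
m_segment = 107 * 0.0145
m_segment = 1.5515


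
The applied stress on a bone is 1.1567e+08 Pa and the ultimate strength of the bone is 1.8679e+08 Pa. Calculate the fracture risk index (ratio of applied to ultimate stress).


FRI = applied / ultimate
FRI = 1.1567e+08 / 1.8679e+08
FRI = 0.6193


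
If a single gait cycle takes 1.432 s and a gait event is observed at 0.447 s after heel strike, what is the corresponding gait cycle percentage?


pct = (event_time / cycle_time) * 100
pct = (0.447 / 1.432) * 100
ratio = 0.3122
pct = 31.2151


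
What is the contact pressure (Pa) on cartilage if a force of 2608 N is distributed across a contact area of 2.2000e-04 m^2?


P = F / A
P = 2608 / 2.2000e-04
P = 1.1855e+07


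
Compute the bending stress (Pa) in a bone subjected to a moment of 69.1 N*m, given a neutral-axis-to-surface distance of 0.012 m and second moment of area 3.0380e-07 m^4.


sigma = M * c / I
sigma = 69.1 * 0.012 / 3.0380e-07
M * c = 0.8292
sigma = 2.7294e+06


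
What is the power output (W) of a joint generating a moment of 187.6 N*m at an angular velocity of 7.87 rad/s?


P = M * omega
P = 187.6 * 7.87
P = 1476.4120


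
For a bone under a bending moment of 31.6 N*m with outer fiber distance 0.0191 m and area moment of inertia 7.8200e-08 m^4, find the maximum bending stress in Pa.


sigma = M * c / I
sigma = 31.6 * 0.0191 / 7.8200e-08
M * c = 0.6036
sigma = 7.7182e+06


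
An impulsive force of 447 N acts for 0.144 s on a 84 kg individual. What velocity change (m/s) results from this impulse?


J = F * dt = 447 * 0.144 = 64.3680 N*s
delta_v = J / m
delta_v = 64.3680 / 84
delta_v = 0.7663


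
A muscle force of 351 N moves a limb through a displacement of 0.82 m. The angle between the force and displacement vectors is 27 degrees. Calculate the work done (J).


W = F * d * cos(theta)
theta = 27 deg = 0.4712 rad
cos(theta) = 0.8910
W = 351 * 0.82 * 0.8910
W = 256.4495


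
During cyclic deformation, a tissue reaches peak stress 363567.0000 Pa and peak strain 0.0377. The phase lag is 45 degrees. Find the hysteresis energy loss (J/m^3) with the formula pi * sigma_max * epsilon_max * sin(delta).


E_loss = pi * sigma_max * epsilon_max * sin(delta)
delta = 45 deg = 0.7854 rad
sin(delta) = 0.7071
E_loss = pi * 363567.0000 * 0.0377 * 0.7071
E_loss = 30448.1340


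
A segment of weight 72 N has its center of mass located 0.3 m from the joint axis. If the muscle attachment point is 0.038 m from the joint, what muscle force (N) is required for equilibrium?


F_muscle = W * d_load / d_muscle
F_muscle = 72 * 0.3 / 0.038
Numerator = 21.6000
F_muscle = 568.4211


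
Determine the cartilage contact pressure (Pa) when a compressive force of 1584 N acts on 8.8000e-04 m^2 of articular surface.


P = F / A
P = 1584 / 8.8000e-04
P = 1.8000e+06


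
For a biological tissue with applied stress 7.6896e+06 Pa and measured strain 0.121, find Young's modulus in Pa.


E = stress / strain
E = 7.6896e+06 / 0.121
E = 6.3550e+07


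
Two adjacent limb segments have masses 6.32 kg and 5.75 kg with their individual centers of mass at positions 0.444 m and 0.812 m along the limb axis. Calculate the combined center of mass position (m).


COM = (m1*x1 + m2*x2) / (m1 + m2)
COM = (6.32*0.444 + 5.75*0.812) / (6.32 + 5.75)
Numerator = 7.4751
Denominator = 12.0700
COM = 0.6193


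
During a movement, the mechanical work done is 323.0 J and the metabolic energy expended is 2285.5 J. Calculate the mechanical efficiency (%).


eta = (W_mech / E_meta) * 100
eta = (323.0 / 2285.5) * 100
ratio = 0.1413
eta = 14.1326


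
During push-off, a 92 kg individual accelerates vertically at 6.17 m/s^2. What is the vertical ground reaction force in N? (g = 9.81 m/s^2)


GRF = m * (g + a)
GRF = 92 * (9.81 + 6.17)
GRF = 92 * 15.9800
GRF = 1470.1600


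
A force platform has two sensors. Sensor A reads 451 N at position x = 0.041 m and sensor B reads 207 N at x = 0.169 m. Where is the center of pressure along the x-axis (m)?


COP_x = (F1*x1 + F2*x2) / (F1 + F2)
COP_x = (451*0.041 + 207*0.169) / (451 + 207)
Numerator = 53.4740
Denominator = 658
COP_x = 0.0813


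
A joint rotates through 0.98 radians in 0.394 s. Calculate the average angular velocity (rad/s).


omega = delta_theta / delta_t
omega = 0.98 / 0.394
omega = 2.4873


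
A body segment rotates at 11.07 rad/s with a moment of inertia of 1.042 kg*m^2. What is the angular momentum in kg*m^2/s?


L = I * omega
L = 1.042 * 11.07
L = 11.5349


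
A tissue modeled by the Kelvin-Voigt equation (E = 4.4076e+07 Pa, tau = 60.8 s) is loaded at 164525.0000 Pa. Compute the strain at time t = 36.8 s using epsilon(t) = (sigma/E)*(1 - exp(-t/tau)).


epsilon(t) = (sigma/E) * (1 - exp(-t/tau))
sigma/E = 164525.0000 / 4.4076e+07 = 0.0037
exp(-t/tau) = exp(-36.8 / 60.8) = 0.5459
epsilon = 0.0037 * (1 - 0.5459)
epsilon = 0.0017


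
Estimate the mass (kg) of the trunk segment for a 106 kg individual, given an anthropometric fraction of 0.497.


m_segment = body_mass * fraction
m_segment = 106 * 0.497
m_segment = 52.6820


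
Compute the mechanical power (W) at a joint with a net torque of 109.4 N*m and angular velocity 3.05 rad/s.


P = M * omega
P = 109.4 * 3.05
P = 333.6700


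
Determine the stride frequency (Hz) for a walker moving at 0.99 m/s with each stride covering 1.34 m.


f = v / stride_length
f = 0.99 / 1.34
f = 0.7388
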